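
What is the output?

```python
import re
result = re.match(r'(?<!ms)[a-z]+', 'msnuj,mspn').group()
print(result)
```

msnuj

A negative assertion filters positions out without eating any characters.
`re.match` won't scan ahead — the pattern has to work from the very first character.
The match spans [0:5] → 'msnuj'.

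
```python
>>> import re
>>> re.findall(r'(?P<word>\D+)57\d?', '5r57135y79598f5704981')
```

Pattern: one or more of a non-digit (captured as 'word'); then the literal '57', then optionally a digit.
One capturing group, so `findall` returns just the captured substring from each match — 2 in all.

['r', 'f']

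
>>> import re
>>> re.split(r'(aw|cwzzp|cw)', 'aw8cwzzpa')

['', 'aw', '8', 'cwzzp', 'a']

Alternation tries branches left to right and keeps the first one that lets the overall match succeed at that position.
Matches to split on: at [0:2] → 'aw'; at [3:8] → 'cwzzp'.
With a capturing group present, the delimiter's captured portion is kept in the result list.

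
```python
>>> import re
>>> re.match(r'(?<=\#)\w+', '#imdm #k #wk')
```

The lookaround is zero-width — it requires the adjacent text to match without consuming it, so the asserted text isn't part of the match.
`re.match` only tries the pattern at the start of the string.
Here the string doesn't start with a match, so the call returns None.

None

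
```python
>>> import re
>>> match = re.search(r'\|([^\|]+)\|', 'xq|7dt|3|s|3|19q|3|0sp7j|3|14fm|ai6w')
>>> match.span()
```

(2, 7)

`re.search` scans for the first position where the pattern succeeds.
The match spans [2:7] → '|7dt|'.
Captured: group 1 = '7dt'.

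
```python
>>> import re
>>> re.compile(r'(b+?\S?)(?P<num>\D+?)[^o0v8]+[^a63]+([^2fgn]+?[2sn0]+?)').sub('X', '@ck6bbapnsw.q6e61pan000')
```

'@ck6X'

The pattern matches one or more of a literal 'b' (lazy), then optionally a non-whitespace character (captured); then one or more of a non-digit (lazy) (captured as 'num'); then one or more of any character except [o0v8]; then one or more of any character except [a63]; then one or more of any character except [2fgn] (lazy), then one or more of one of [2sn0] (lazy) (captured).
Matches: at [4:23] → 'bbapnsw.q6e61pan000'.
Each match is replaced by 'X'.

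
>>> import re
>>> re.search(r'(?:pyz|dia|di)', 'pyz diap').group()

The match spans [0:3] → 'pyz'.

'pyz'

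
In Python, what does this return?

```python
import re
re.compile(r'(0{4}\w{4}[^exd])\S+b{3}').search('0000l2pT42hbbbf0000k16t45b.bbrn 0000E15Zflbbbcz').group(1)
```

'0000l2pT4'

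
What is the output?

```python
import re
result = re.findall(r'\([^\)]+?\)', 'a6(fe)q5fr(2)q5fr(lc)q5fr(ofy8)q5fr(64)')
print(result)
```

['(fe)', '(2)', '(lc)', '(ofy8)', '(64)']

Walking the string: at [2:6] → '(fe)'; at [10:13] → '(2)'; at [17:21] → '(lc)'; at [25:31] → '(ofy8)'; at [35:39] → '(64)'.
With no groups in the pattern, `findall` gives back each whole match — 5 here.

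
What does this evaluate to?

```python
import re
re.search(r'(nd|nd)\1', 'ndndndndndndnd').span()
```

(0, 4)

`\1` is not a pattern — it's the concrete string captured by group 1, re-applied verbatim.
Unlike `match`, `search` isn't anchored — it looks for the pattern anywhere in the string.
The match spans [0:4] → 'ndnd'.
Captured: group 1 = 'nd'.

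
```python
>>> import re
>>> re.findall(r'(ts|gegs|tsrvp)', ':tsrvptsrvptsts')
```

['ts', 'ts', 'ts', 'ts']

Alternation isn't longest-match — the leftmost alternative that fits at this position is chosen.
Scanning left to right: at [1:3] match 'ts', group 1 = 'ts'; at [6:8] match 'ts', group 1 = 'ts'; at [11:13] match 'ts', group 1 = 'ts'; at [13:15] match 'ts', group 1 = 'ts'.
Because there's exactly one group, `findall` drops the full match and keeps group 1 from each hit.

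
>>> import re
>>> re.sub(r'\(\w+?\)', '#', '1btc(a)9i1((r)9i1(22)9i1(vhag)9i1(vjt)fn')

Matches: at [4:7] → '(a)'; at [11:14] → '(r)'; at [17:21] → '(22)'; at [24:30] → '(vhag)'; at [33:38] → '(vjt)'.
`sub` substitutes '#' at each match site.

'1btc#9i1(#9i1#9i1#9i1#fn'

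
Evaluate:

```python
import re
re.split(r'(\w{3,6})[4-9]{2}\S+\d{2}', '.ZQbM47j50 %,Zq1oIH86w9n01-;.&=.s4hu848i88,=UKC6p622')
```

Pattern: 3 to 6 of a word character (captured); then exactly 2 of a character in [4-9], then one or more of a non-whitespace character, then exactly 2 of a digit.
Matches to split on: at [1:10] → 'ZQbM47j50'; at [13:52] → 'Zq1oIH86w9n01-;.&=.s4hu848i88,=UKC6p622'.
The group in the pattern means `split` returns the separators' captures alongside the pieces.

['.', 'ZQbM', ' %,', 'Zq1oIH', '']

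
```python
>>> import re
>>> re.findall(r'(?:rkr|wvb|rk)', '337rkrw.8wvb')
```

['rkr', 'wvb']

Alternation tries branches left to right and keeps the first one that lets the overall match succeed at that position.
Since nothing is captured, `findall` lists the 2 matched substrings directly.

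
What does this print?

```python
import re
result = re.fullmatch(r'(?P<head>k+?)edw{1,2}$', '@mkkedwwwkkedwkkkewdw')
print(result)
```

None

`re.fullmatch` requires the pattern to consume the entire string.
Here the pattern can't cover the whole string, so the call returns None.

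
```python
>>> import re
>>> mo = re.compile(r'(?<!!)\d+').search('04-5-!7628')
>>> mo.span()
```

(0, 2)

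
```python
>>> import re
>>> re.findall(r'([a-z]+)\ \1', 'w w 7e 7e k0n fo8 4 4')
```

`\1` has to match the exact text group 1 already captured.
Matches: at [0:3] match 'w w', group 1 = 'w'.
Because there's exactly one group, `findall` drops the full match and keeps group 1 from the one hit.

['w']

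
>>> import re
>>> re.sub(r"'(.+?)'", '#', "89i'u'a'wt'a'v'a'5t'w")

Because the quantifier is non-greedy, it stops expanding at the earliest point where the rest of the pattern can succeed.
Matches: at [3:6] → "'u'"; at [7:11] → "'wt'"; at [12:15] → "'v'"; at [16:20] → "'5t'".
`sub` substitutes '#' at each match site.

'89i#a#a#a#w'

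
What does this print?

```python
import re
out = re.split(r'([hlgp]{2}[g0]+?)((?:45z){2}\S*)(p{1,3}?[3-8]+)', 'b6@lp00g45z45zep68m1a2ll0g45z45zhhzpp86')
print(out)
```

['b6@', 'lp00g', '45z45zep68m1a2ll0g45z45zhhzp', 'p86', '']

The pattern matches exactly 2 of one of [hlgp], then one or more of one of [g0] (lazy) (captured); then the literal '45z' repeated 2 times, then zero or more of a non-whitespace character (captured); then 1 to 3 of the literal 'p' (lazy), then one or more of a character in [3-8] (captured).
Matches to split on: at [3:39] → 'lp00g45z45zep68m1a2ll0g45z45zhhzpp86'.
`re.split` interleaves the captured-group text with the surrounding fragments.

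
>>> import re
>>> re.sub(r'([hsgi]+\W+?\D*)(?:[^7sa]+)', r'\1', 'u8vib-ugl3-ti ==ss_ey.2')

The replacement refers to a captured group, so each match is rewritten using its own captured text.

'u8vib-ugl3-ti ==ss_ey.'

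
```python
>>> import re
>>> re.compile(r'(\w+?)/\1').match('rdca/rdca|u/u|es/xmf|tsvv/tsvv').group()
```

'rdca/rdca'

`re.match` won't scan ahead — the pattern has to work from the very first character.
The match spans [0:9] → 'rdca/rdca'.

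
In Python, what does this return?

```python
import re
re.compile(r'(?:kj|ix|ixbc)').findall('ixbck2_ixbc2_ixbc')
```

['ix', 'ix', 'ix']

Alternation isn't longest-match — the leftmost alternative that fits at this position is chosen.
No capturing groups, so `findall` returns the 3 full match strings.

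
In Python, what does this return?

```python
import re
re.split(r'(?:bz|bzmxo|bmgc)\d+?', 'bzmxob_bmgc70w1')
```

Splitting on the pattern gives 2 pieces.

['bzmxob_', '0w1']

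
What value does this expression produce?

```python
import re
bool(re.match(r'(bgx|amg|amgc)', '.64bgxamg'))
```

`re.match` only tries the pattern at the start of the string.
Here the pattern fails at index 0, so the call returns None, and `bool(None)` is False.

False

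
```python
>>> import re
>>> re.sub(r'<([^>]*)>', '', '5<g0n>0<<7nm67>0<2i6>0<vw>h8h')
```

Matches: at [1:6] → '<g0n>'; at [7:15] → '<<7nm67>'; at [16:21] → '<2i6>'; at [22:26] → '<vw>'.
Every occurrence is swapped for ''.

'5000h8h'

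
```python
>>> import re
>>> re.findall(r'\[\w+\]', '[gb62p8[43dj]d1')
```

Walking the string: at [7:13] → '[43dj]'.
No capturing groups, so `findall` returns the 1 full match string.

['[43dj]']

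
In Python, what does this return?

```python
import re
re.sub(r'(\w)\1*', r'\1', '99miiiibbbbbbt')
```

'9mibt'

`\1` has to match the exact text group 1 already captured.
The replacement refers to a captured group, so each match is rewritten using its own captured text.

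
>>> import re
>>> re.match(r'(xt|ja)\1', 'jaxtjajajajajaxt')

None

`\1` is not a pattern — it's the concrete string captured by group 1, re-applied verbatim.
`re.match` won't scan ahead — the pattern has to work from the very first character.
Here the pattern fails at index 0, so the call returns None.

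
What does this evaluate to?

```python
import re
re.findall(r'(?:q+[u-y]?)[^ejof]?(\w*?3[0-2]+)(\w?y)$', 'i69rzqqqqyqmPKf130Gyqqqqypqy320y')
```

This matches one or more of the literal 'q', then optionally a character in [u-y] (non-capturing group); then optionally any character except [ejof]; then zero or more of a word character (lazy), then the literal '3', then one or more of a character in [0-2] (captured); then optionally a word character, then a literal 'y' (captured); then anchored at the end.
Walking the string: at [5:32] match 'qqqqyqmPKf130Gyqqqqypqy320y', groups = ('mPKf130Gyqqqqypqy320', 'y').
2 groups means the one result is a tuple of 2 captured strings — 1 here.

[('mPKf130Gyqqqqypqy320', 'y')]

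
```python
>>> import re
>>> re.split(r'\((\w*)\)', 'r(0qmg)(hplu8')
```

The group in the pattern means `split` returns the separators' captures alongside the pieces.

['r', '0qmg', '(hplu8']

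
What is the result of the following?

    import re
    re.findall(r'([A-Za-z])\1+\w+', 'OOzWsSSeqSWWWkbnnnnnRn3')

['O']

After group 1 captures some text, `\1` only succeeds where that same text appears again.
Walking the string: at [0:23] match 'OOzWsSSeqSWWWkbnnnnnRn3', group 1 = 'O'.
Because there's exactly one group, `findall` drops the full match and keeps group 1 from the one hit.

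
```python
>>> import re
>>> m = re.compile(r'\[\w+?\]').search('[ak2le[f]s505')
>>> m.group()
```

'[f]'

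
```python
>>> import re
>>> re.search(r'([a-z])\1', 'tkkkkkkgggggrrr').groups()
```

('k',)

`\1` has to match the exact text group 1 already captured.
`re.search` scans for the first position where the pattern succeeds.
The match spans [1:3] → 'kk'.
Captured: group 1 = 'k'.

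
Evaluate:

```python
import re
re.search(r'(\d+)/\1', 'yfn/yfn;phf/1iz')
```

None

The backreference `\1` re-matches whatever the first group consumed, character for character.
`search` walks the string left to right and returns the first match it finds.
Here nothing in the string fits, so the call returns None.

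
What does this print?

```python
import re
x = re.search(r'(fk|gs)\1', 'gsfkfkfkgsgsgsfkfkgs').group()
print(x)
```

fkfk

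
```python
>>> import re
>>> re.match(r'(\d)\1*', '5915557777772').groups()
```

('5',)

The match spans [0:1] → '5'.
Captured: group 1 = '5'.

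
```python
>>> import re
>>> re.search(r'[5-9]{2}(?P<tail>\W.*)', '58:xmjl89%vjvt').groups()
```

(':xmjl89%vjvt',)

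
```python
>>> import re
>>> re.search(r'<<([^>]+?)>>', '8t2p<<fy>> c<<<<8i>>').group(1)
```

'fy'

The match spans [4:10] → '<<fy>>'.
Captured: group 1 = 'fy'.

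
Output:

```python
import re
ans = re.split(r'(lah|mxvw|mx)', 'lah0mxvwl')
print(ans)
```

['', 'lah', '0', 'mxvw', 'l']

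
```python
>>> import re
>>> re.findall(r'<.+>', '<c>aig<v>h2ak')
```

['<c>aig<v>']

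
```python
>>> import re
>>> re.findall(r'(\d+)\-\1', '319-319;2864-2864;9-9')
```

['319', '2864', '9']

After group 1 captures some text, `\1` only succeeds where that same text appears again.
`findall` collects group 1 from each match (3 total).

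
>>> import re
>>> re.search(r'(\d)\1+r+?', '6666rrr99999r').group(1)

`\1` is not a pattern — it's the concrete string captured by group 1, re-applied verbatim.
`re.search` tries every starting position until one works.
The match spans [0:5] → '6666r'.
Captured: group 1 = '6'.

'6'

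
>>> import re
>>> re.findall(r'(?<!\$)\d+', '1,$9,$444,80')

Because the assertion is negative and zero-width, positions next to the forbidden text are skipped.
Matches: at [0:1] → '1'; at [7:9] → '44'; at [10:12] → '80'.
With no groups in the pattern, `findall` gives back each whole match — 3 here.

['1', '44', '80']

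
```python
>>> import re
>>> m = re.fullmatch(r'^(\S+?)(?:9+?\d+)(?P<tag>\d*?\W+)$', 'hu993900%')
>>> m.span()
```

(0, 9)

`fullmatch` succeeds only if the pattern covers the string from start to end.
The match spans [0:9] → 'hu993900%'.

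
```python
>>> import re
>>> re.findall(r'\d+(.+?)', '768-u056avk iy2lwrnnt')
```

['-', 'a', 'l']

Because the quantifier is non-greedy, it stops expanding at the earliest point where the rest of the pattern can succeed.
One capturing group, so `findall` returns just the captured substring from each match — 3 in all.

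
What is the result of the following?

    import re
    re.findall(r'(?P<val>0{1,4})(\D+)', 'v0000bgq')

[('0000', 'bgq')]

2 groups means the one result is a tuple of 2 captured strings — 1 here.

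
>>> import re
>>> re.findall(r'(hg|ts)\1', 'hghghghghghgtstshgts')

['hg', 'hg', 'hg', 'ts']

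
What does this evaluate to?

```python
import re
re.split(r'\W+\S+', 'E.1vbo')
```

Each match becomes a cut point; 2 segments remain.

['E', '']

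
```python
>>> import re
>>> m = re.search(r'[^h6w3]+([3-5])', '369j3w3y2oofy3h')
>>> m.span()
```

(2, 5)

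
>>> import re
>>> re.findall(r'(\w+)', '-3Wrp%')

['3Wrp']

The pattern matches one or more of a word character (captured).
Walking the string: at [1:5] match '3Wrp', group 1 = '3Wrp'.
One capturing group, so `findall` returns just the captured substring from the one match — 1 in all.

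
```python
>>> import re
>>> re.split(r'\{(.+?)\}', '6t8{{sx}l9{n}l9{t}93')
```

['6t8', '{sx', 'l9', 'n', 'l9', 't', '93']

A non-greedy quantifier consumes as few characters as it can — just enough that the remainder of the pattern still matches from where it stops; whatever follows it matches normally.
`re.split` interleaves the captured-group text with the surrounding fragments.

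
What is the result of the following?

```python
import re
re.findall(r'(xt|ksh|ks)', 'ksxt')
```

`findall` collects group 1 from each match (2 total).

['ks', 'xt']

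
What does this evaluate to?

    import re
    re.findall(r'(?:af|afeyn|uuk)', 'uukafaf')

Scanning left to right: at [0:3] → 'uuk'; at [3:5] → 'af'; at [5:7] → 'af'.
Since nothing is captured, `findall` lists the 3 matched substrings directly.

['uuk', 'af', 'af']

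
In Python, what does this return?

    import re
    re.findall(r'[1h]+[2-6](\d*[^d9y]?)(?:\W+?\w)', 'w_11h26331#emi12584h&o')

['6331', '584h']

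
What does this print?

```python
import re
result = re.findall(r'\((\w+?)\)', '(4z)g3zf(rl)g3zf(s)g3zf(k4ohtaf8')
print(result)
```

['4z', 'rl', 's']

Matches: at [0:4] match '(4z)', group 1 = '4z'; at [8:12] match '(rl)', group 1 = 'rl'; at [16:19] match '(s)', group 1 = 's'.
`findall` collects group 1 from each match (3 total).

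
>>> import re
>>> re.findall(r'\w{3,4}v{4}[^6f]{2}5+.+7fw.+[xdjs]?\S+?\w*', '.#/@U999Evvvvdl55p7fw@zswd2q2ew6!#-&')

['999Evvvvdl55p7fw@zswd2q2ew6!#-&']

This matches 3 to 4 of a word character, then exactly 4 of the literal 'v'; then exactly 2 of any character except [6f], then one or more of the literal '5'; then one or more of any character, then the literal '7fw'; then one or more of any character, then optionally one of [xdjs]; then one or more of a non-whitespace character (lazy), then zero or more of a word character.
Scanning left to right: at [5:36] → '999Evvvvdl55p7fw@zswd2q2ew6!#-&'.
With no groups in the pattern, `findall` gives back each whole match — 1 here.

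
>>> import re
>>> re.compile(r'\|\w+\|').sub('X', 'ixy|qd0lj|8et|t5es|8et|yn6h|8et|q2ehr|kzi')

'ixyX8etX8etX8etXkzi'

Matches: at [3:10] → '|qd0lj|'; at [13:19] → '|t5es|'; at [22:28] → '|yn6h|'; at [31:38] → '|q2ehr|'.
`sub` substitutes 'X' at each match site.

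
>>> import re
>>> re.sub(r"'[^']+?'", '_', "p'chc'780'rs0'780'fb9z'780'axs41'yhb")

Each match is replaced by '_'.

'p_780_780_780_yhb'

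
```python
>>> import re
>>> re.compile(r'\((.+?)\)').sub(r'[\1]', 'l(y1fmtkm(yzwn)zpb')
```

'l[y1fmtkm(yzwn]zpb'

Matches: at [1:15] → '(y1fmtkm(yzwn)'.
The replacement refers to a captured group, so each match is rewritten using its own captured text.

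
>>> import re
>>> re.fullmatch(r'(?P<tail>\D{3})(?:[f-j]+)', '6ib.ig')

None

The pattern matches exactly 3 of a non-digit (captured as 'tail'); then one or more of a character in [f-j] (non-capturing group).
For `fullmatch`, every character of the input must be accounted for by the pattern.
Here the string isn't matched end-to-end, so the call returns None.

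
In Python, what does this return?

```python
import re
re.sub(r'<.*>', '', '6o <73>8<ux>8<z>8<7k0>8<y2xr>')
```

Matches: at [3:29] → '<73>8<ux>8<z>8<7k0>8<y2xr>'.
`sub` substitutes '' at each match site.

'6o '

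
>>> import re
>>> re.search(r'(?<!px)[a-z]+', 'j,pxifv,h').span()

`(?!…)`/`(?<!…)` only lets a position through if the neighbouring text does NOT match; no characters are consumed.
The match spans [0:1] → 'j'.

(0, 1)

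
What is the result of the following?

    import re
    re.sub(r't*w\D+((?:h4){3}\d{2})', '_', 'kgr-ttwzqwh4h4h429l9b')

The pattern matches zero or more of a literal 't'; then a literal 'w', then one or more of a non-digit; then the literal 'h4' repeated 3 times, then exactly 2 of a digit (captured).
Matches: at [4:18] → 'ttwzqwh4h4h429'.
Every occurrence is swapped for '_'.

'kgr-_l9b'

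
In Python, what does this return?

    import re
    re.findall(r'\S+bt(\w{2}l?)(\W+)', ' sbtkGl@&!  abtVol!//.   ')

The pattern matches one or more of a non-whitespace character, then the literal 'bt'; then exactly 2 of a word character, then optionally a literal 'l' (captured); then one or more of a non-word character (captured).
Walking the string: at [1:12] match 'sbtkGl@&!  ', groups = ('kGl', '@&!  '); at [12:25] match 'abtVol!//.   ', groups = ('Vol', '!//.   ').
2 groups means each result is a tuple of 2 captured strings — 2 here.

[('kGl', '@&!  '), ('Vol', '!//.   ')]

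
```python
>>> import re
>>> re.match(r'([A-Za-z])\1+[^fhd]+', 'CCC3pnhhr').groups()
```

('C',)

`\1` is not a pattern — it's the concrete string captured by group 1, re-applied verbatim.
With `match`, the pattern is implicitly anchored at the beginning.
The match spans [0:6] → 'CCC3pn'.
Captured: group 1 = 'C'.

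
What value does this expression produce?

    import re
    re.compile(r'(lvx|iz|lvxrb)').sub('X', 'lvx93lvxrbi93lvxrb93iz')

Alternation tries branches left to right and keeps the first one that lets the overall match succeed at that position.
Matches: at [0:3] → 'lvx'; at [5:8] → 'lvx'; at [13:16] → 'lvx'; at [20:22] → 'iz'.
Every occurrence is swapped for 'X'.

'X93Xrbi93Xrb93X'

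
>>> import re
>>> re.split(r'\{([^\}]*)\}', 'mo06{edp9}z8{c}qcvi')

`re.split` interleaves the captured-group text with the surrounding fragments.

['mo06', 'edp9', 'z8', 'c', 'qcvi']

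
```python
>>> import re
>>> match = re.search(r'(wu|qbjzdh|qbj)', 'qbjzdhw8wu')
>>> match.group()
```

'qbjzdh'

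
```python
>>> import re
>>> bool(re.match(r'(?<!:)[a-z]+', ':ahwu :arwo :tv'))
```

False

`match` is anchored at position 0; if the pattern doesn't fit there, it returns None.
Here the pattern fails at index 0, so the call returns None, and `bool(None)` is False.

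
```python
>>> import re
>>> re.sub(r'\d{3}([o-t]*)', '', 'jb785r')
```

Pattern: exactly 3 of a digit; then zero or more of a character in [o-t] (captured).
Matches: at [2:6] → '785r'.
`sub` substitutes '' at each match site.

'jb'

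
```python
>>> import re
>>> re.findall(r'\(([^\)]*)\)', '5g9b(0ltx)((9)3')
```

['0ltx', '(9']

`findall` collects group 1 from each match (2 total).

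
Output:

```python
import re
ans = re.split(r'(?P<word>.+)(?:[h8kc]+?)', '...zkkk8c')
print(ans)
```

Pattern: one or more of any character (captured as 'word'); then one or more of one of [h8kc] (lazy) (non-capturing group).
Matches to split on: at [0:9] → '...zkkk8c'.
Because the pattern has a capturing group, `split` also inserts each captured text between the pieces.

['', '...zkkk8', '']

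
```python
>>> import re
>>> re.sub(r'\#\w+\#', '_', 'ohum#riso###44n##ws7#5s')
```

Matches: at [4:10] → '#riso#'; at [11:16] → '#44n#'; at [16:21] → '#ws7#'.
`sub` substitutes '_' at each match site.

'ohum_#__5s'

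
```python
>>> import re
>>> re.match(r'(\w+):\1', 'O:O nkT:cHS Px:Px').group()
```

'O:O'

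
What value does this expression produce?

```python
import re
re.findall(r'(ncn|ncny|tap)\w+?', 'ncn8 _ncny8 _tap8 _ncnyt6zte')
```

['ncn', 'ncn', 'tap', 'ncn']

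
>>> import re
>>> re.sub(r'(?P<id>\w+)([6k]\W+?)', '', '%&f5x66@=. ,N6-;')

'%&=. ,;'

The pattern matches one or more of a word character (captured as 'id'); then one of [6k], then one or more of a non-word character (lazy) (captured).
Lazy quantifiers expand one character at a time until the remainder of the pattern can match.
Matches: at [2:8] → 'f5x66@'; at [12:15] → 'N6-'.
`sub` substitutes '' at each match site.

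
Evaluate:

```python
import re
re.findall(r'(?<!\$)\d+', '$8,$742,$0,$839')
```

['42', '39']

A negative assertion filters positions out without eating any characters.
No capturing groups, so `findall` returns the 2 full match strings.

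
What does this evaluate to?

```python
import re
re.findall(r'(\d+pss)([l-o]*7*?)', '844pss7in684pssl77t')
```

[('844pss', ''), ('684pss', 'l')]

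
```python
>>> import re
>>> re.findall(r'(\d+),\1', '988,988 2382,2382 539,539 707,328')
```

`\1` is not a pattern — it's the concrete string captured by group 1, re-applied verbatim.
Scanning left to right: at [0:7] match '988,988', group 1 = '988'; at [8:17] match '2382,2382', group 1 = '2382'; at [18:25] match '539,539', group 1 = '539'.
`findall` collects group 1 from each match (3 total).

['988', '2382', '539']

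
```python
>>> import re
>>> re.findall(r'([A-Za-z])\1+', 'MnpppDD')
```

The backreference `\1` re-matches whatever the first group consumed, character for character.
Matches: at [2:5] match 'ppp', group 1 = 'p'; at [5:7] match 'DD', group 1 = 'D'.
Because there's exactly one group, `findall` drops the full match and keeps group 1 from each hit.

['p', 'D']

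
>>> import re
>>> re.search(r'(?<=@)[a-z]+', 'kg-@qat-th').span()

(4, 7)

The lookaround is zero-width — it requires the adjacent text to match without consuming it, so the asserted text isn't part of the match.
The match spans [4:7] → 'qat'.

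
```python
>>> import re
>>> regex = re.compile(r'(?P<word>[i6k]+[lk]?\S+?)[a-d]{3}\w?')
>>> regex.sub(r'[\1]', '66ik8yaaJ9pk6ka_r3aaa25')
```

Pattern: one or more of one of [i6k], then optionally one of [lk], then one or more of a non-whitespace character (lazy) (captured as 'word'); then exactly 3 of a character in [a-d], then optionally a word character.
Matches: at [0:22] → '66ik8yaaJ9pk6ka_r3aaa2'.
The replacement refers to a captured group, so each match is rewritten using its own captured text.

'[66ik8yaaJ9pk6ka_r3]5'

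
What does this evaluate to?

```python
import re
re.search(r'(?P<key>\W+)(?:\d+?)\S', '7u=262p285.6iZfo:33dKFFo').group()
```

'=26'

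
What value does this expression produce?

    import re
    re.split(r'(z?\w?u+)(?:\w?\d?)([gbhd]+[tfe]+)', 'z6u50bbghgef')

['', 'z6u', 'bbghgef', '']

This matches optionally a literal 'z', then optionally a word character, then one or more of a literal 'u' (captured); then optionally a word character, then optionally a digit (non-capturing group); then one or more of one of [gbhd], then one or more of one of [tfe] (captured).
Matches to split on: at [0:12] → 'z6u50bbghgef'.
`re.split` interleaves the captured-group text with the surrounding fragments.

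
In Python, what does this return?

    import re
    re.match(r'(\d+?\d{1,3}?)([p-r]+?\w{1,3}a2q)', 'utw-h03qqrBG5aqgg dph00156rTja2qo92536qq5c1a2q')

`re.match` only tries the pattern at the start of the string.
Here the pattern fails at index 0, so the call returns None.

None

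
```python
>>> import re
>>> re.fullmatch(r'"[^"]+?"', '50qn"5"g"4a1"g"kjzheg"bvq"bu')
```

None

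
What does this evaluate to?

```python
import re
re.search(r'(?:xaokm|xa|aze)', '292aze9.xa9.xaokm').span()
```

`search` walks the string left to right and returns the first match it finds.
The match spans [3:6] → 'aze'.

(3, 6)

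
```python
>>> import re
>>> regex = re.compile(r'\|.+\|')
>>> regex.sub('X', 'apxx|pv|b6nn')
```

Matches: at [4:8] → '|pv|'.
Each match is replaced by 'X'.

'apxxXb6nn'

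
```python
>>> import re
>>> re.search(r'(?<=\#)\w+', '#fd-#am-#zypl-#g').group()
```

'fd'

The positive lookaround only admits positions where the adjacent text matches; those characters stay outside the span.
`search` walks the string left to right and returns the first match it finds.
The match spans [1:3] → 'fd'.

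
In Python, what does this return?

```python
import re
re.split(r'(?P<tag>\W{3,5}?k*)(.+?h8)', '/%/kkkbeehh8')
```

['', '/%/kkk', 'beehh8', '']

This matches 3 to 5 of a non-word character (lazy), then zero or more of the literal 'k' (captured as 'tag'); then one or more of any character (lazy), then the literal 'h8' (captured).
Matches to split on: at [0:12] → '/%/kkkbeehh8'.
With a capturing group present, the delimiter's captured portion is kept in the result list.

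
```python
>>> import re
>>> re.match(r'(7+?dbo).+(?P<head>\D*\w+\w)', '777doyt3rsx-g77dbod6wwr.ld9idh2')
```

This matches one or more of the literal '7' (lazy), then the literal 'dbo' (captured); then one or more of any character; then zero or more of a non-digit, then one or more of a word character, then a word character (captured as 'head').
`re.match` won't scan ahead — the pattern has to work from the very first character.
Here position 0 doesn't satisfy it, so the call returns None.

None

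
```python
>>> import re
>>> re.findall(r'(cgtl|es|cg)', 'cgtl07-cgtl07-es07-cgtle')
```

`|` is ordered: at each position the engine commits to the first alternative that works.
`findall` collects group 1 from each match (4 total).

['cgtl', 'cgtl', 'es', 'cgtl']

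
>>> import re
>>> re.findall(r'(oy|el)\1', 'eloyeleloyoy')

['el', 'oy']

The backreference `\1` re-matches whatever the first group consumed, character for character.
Scanning left to right: at [4:8] match 'elel', group 1 = 'el'; at [8:12] match 'oyoy', group 1 = 'oy'.
With a single group, `findall` returns only what that group captured — 2 items.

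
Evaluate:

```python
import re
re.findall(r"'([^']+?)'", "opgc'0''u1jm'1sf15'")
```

['0', 'u1jm']

Because there's exactly one group, `findall` drops the full match and keeps group 1 from each hit.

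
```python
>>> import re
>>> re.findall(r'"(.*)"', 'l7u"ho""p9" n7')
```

Matches: at [3:11] match '"ho""p9"', group 1 = 'ho""p9'.
With a single group, `findall` returns only what that group captured — 1 item.

['ho""p9']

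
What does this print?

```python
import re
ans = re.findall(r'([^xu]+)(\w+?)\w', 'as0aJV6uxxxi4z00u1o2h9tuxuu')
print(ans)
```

This matches one or more of any character except [xu] (captured); then one or more of a word character (lazy) (captured); then a word character.
Because the quantifier is non-greedy, it stops expanding at the earliest point where the rest of the pattern can succeed.
Scanning left to right: at [0:9] match 'as0aJV6ux', groups = ('as0aJV6', 'u'); at [11:18] match 'i4z00u1', groups = ('i4z00', 'u'); at [18:25] match 'o2h9tux', groups = ('o2h9t', 'u').
Multiple groups make `findall` return tuples — one 2-tuple for each match.

[('as0aJV6', 'u'), ('i4z00', 'u'), ('o2h9t', 'u')]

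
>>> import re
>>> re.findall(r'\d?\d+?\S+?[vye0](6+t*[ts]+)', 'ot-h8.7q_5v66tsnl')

Because there's exactly one group, `findall` drops the full match and keeps group 1 from the one hit.

['66ts']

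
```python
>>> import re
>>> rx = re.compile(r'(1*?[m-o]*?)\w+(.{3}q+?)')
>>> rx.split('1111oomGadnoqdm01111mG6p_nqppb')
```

['', '', 'p_nq', 'ppb']

The pattern matches zero or more of a literal '1' (lazy), then zero or more of a character in [m-o] (lazy) (captured); then one or more of a word character; then exactly 3 of any character, then one or more of a literal 'q' (lazy) (captured).
Lazy quantifiers expand one character at a time until the remainder of the pattern can match.
Matches to split on: at [0:27] → '1111oomGadnoqdm01111mG6p_nq'.
`re.split` interleaves the captured-group text with the surrounding fragments.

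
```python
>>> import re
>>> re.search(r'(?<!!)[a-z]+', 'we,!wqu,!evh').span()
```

`(?!…)`/`(?<!…)` only lets a position through if the neighbouring text does NOT match; no characters are consumed.
`search` walks the string left to right and returns the first match it finds.
The match spans [0:2] → 'we'.

(0, 2)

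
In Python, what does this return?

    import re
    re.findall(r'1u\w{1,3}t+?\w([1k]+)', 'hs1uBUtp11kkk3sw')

`findall` collects group 1 from the one match (1 total).

['11kkk']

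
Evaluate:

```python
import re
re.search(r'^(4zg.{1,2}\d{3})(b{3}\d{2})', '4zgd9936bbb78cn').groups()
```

The match spans [0:13] → '4zgd9936bbb78'.
Captured: group 1 = '4zgd9936', group 2 = 'bbb78'.

('4zgd9936', 'bbb78')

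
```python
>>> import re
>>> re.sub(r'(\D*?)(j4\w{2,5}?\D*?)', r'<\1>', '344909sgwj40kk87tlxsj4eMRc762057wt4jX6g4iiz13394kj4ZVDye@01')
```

This matches zero or more of a non-digit (lazy) (captured); then the literal 'j4', then 2 to 5 of a word character (lazy), then zero or more of a non-digit (lazy) (captured).
Because the quantifier is non-greedy, it stops expanding at the earliest point where the rest of the pattern can succeed.
Matches: at [6:13] → 'sgwj40k'; at [16:24] → 'tlxsj4eM'; at [48:53] → 'kj4ZV'.
Each match is replaced using the text its own group 1 captured.

'344909<sgw>k87<tlxs>Rc762057wt4jX6g4iiz13394<k>Dye@01'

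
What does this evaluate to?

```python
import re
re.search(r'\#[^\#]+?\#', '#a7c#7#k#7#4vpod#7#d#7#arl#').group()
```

`re.search` tries every starting position until one works.
The match spans [0:5] → '#a7c#'.

'#a7c#'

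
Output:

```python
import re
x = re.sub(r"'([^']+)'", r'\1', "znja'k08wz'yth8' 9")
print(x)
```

Matches: at [4:11] → "'k08wz'".
Each match is replaced using the text its own group 1 captured.

znjak08wzyth8' 9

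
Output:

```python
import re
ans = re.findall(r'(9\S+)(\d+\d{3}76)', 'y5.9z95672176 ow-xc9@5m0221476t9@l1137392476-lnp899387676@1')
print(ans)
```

[('9z95', '672176'), ('9@5m0221476t9@l1137392476-lnp899', '387676')]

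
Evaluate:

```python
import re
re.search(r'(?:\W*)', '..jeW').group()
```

'..'

The match spans [0:2] → '..'.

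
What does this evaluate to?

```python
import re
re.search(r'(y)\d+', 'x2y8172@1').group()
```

'y8172'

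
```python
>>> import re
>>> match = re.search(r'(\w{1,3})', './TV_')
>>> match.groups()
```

The match spans [2:5] → 'TV_'.
Captured: group 1 = 'TV_'.

('TV_',)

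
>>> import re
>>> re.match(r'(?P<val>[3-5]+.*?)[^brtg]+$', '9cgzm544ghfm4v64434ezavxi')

None

`match` is anchored at position 0; if the pattern doesn't fit there, it returns None.
Here the pattern fails at index 0, so the call returns None.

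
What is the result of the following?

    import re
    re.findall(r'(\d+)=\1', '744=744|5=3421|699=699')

['744', '699']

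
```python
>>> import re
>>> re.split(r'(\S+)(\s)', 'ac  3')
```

['', 'ac', ' ', ' 3']

This matches one or more of a non-whitespace character (captured); then whitespace (captured).
With a capturing group present, the delimiter's captured portion is kept in the result list.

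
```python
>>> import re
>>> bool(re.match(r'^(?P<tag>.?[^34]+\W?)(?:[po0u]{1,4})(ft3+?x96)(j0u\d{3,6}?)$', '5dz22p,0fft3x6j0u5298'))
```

False

The pattern matches anchored at the start of the string; then optionally any character, then one or more of any character except [34], then optionally a non-word character (captured as 'tag'); then 1 to 4 of one of [po0u] (non-capturing group); then the literal 'ft', then one or more of the literal '3' (lazy), then the literal 'x96' (captured); then the literal 'j0', then the literal 'u', then 3 to 6 of a digit (lazy) (captured); then anchored at the end.
`match` is anchored at position 0; if the pattern doesn't fit there, it returns None.
Here position 0 doesn't satisfy it, so the call returns None, and `bool(None)` is False.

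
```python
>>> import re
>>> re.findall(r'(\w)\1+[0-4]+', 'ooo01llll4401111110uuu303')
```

['o', 'l', 'u']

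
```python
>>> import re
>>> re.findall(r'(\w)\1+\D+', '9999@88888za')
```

['9', '8']

`\1` has to match the exact text group 1 already captured.
Scanning left to right: at [0:5] match '9999@', group 1 = '9'; at [5:12] match '88888za', group 1 = '8'.
Because there's exactly one group, `findall` drops the full match and keeps group 1 from each hit.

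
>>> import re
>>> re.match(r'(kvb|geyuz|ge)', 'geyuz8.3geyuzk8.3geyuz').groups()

Branches in `(...|...)` are attempted left-to-right; the first branch that allows the whole pattern to succeed is taken.
`re.match` won't scan ahead — the pattern has to work from the very first character.
The match spans [0:5] → 'geyuz'.
Captured: group 1 = 'geyuz'.

('geyuz',)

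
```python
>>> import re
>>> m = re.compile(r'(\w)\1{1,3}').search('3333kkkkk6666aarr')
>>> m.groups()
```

('3',)

After group 1 captures some text, `\1` only succeeds where that same text appears again.
`re.search` scans for the first position where the pattern succeeds.
The match spans [0:4] → '3333'.
Captured: group 1 = '3'.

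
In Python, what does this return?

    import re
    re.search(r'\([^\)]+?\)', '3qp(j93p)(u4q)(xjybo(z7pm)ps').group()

The match spans [3:9] → '(j93p)'.

'(j93p)'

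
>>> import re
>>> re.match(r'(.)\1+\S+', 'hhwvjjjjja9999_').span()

(0, 15)

With `match`, the pattern is implicitly anchored at the beginning.
The match spans [0:15] → 'hhwvjjjjja9999_'.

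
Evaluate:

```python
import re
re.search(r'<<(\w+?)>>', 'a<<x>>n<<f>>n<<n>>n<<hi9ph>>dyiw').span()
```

The match spans [1:6] → '<<x>>'.

(1, 6)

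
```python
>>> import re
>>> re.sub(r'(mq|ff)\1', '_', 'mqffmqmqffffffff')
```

The backreference `\1` re-matches whatever the first group consumed, character for character.
Matches: at [4:8] → 'mqmq'; at [8:12] → 'ffff'; at [12:16] → 'ffff'.
`sub` substitutes '_' at each match site.

'mqff___'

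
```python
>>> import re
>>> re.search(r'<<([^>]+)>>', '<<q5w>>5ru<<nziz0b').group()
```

'<<q5w>>'

`re.search` tries every starting position until one works.
The match spans [0:7] → '<<q5w>>'.
Captured: group 1 = 'q5w'.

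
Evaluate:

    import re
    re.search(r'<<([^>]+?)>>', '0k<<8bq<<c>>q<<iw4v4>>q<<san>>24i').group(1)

'8bq<<c'

The match spans [2:12] → '<<8bq<<c>>'.
Captured: group 1 = '8bq<<c'.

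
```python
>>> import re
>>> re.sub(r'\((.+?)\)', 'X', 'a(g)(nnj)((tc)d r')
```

The `?` after the quantifier makes it lazy — it takes as little as possible before letting the rest of the pattern try.
Each match is replaced by 'X'.

'aXXXd r'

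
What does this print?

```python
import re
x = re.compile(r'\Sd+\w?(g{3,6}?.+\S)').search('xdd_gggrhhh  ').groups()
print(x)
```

The match spans [0:11] → 'xdd_gggrhhh'.
Captured: group 1 = 'gggrhhh'.

('gggrhhh',)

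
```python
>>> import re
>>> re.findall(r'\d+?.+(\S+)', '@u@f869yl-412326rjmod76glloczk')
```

['k']

Because there's exactly one group, `findall` drops the full match and keeps group 1 from the one hit.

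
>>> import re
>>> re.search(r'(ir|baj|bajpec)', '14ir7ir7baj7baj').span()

(2, 4)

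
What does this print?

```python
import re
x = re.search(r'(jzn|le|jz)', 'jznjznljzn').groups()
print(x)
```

('jzn',)

The regex engine tests alternatives in the order written; an earlier branch that matches wins even if a later one would match more.
`re.search` scans for the first position where the pattern succeeds.
The match spans [0:3] → 'jzn'.
Captured: group 1 = 'jzn'.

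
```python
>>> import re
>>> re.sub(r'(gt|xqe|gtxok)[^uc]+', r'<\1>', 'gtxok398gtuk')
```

'<gt>uk'

Alternation tries branches left to right and keeps the first one that lets the overall match succeed at that position.
Matches: at [0:10] → 'gtxok398gt'.
The replacement refers to a captured group, so each match is rewritten using its own captured text.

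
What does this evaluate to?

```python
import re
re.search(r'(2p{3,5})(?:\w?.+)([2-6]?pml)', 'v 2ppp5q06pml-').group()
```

'2ppp5q06pml'

The match spans [2:13] → '2ppp5q06pml'.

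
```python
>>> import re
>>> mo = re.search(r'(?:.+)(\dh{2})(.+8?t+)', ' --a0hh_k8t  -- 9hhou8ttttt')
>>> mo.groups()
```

('9hh', 'ou8ttttt')

The pattern matches one or more of any character (non-capturing group); then a digit, then exactly 2 of a literal 'h' (captured); then one or more of any character, then optionally a literal '8', then one or more of the literal 't' (captured).
Unlike `match`, `search` isn't anchored — it looks for the pattern anywhere in the string.
The match spans [0:27] → ' --a0hh_k8t  -- 9hhou8ttttt'.
Captured: group 1 = '9hh', group 2 = 'ou8ttttt'.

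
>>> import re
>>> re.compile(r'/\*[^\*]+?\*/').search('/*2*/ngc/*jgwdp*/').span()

(0, 5)

The match spans [0:5] → '/*2*/'.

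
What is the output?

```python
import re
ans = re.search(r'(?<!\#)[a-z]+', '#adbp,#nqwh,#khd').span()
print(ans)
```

Because the assertion is negative and zero-width, positions next to the forbidden text are skipped.
The match spans [2:5] → 'dbp'.

(2, 5)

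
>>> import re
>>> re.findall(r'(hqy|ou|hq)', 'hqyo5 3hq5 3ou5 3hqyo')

Alternation tries branches left to right and keeps the first one that lets the overall match succeed at that position.
Matches: at [0:3] match 'hqy', group 1 = 'hqy'; at [7:9] match 'hq', group 1 = 'hq'; at [12:14] match 'ou', group 1 = 'ou'; at [17:20] match 'hqy', group 1 = 'hqy'.
With a single group, `findall` returns only what that group captured — 4 items.

['hqy', 'hq', 'ou', 'hqy']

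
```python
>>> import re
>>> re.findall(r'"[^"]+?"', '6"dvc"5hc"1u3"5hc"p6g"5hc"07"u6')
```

Scanning left to right: at [1:6] → '"dvc"'; at [9:14] → '"1u3"'; at [17:22] → '"p6g"'; at [25:29] → '"07"'.
With no groups in the pattern, `findall` gives back each whole match — 4 here.

['"dvc"', '"1u3"', '"p6g"', '"07"']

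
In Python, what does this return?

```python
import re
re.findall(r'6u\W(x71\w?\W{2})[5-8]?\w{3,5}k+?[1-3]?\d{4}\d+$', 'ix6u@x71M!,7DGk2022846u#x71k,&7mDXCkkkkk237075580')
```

['x71k,&']

This matches the literal '6u', then a non-word character; then the literal 'x71', then optionally a word character, then exactly 2 of a non-word character (captured); then optionally a character in [5-8], then 3 to 5 of a word character; then one or more of a literal 'k' (lazy), then optionally a character in [1-3]; then exactly 4 of a digit, then one or more of a digit; then anchored at the end.
Because there's exactly one group, `findall` drops the full match and keeps group 1 from the one hit.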